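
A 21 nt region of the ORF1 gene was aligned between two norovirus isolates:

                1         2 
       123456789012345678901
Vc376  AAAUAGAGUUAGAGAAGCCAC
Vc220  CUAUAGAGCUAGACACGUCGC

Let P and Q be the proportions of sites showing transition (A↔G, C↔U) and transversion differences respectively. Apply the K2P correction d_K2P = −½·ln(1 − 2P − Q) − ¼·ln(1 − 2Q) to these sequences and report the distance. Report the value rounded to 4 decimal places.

The sequences differ at positions 1 (A/C, transversion), 2 (A/U, transversion), 9 (U/C, transition), 14 (G/C, transversion), 16 (A/C, transversion), 18 (C/U, transition), 20 (A/G, transition).
Of the 7 differences, 3 transitions and 4 transversions over 21 sites: P = 3/21 = 0.142857, Q = 4/21 = 0.190476.
d = −0.5·ln(0.523810) − 0.25·ln(0.619048) = −0.5·(-0.646626) − 0.25·(-0.479572) = 0.4432.

0.4432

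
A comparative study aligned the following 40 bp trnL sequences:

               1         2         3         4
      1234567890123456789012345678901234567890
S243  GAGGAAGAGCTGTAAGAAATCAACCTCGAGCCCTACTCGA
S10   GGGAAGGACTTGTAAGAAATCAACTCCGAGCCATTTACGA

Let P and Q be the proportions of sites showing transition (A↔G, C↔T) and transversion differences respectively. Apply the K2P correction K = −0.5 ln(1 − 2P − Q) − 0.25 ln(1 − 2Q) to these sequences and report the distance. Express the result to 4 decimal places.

0.3547

Mismatches occur at site 2 (A↔G, transition), site 4 (G↔A, transition), site 6 (A↔G, transition), site 9 (G↔C, transversion), site 10 (C↔T, transition), site 25 (C↔T, transition), site 26 (T↔C, transition), site 33 (C↔A, transversion), site 35 (A↔T, transversion), site 36 (C↔T, transition), site 37 (T↔A, transversion).
Of the 11 differences, 7 transitions and 4 transversions over 40 sites: P = 7/40 = 0.175000, Q = 4/40 = 0.100000.
d = −0.5·ln(0.550000) − 0.25·ln(0.800000) = −0.5·(-0.597837) − 0.25·(-0.223144) = 0.3547.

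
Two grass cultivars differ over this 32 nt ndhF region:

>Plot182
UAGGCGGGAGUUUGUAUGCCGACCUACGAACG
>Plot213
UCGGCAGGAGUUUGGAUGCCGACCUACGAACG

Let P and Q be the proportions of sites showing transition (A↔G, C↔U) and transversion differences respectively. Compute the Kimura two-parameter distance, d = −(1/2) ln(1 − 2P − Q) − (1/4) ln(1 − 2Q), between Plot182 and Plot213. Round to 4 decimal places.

0.1001

Differing sites — 2:A/C (Tv); 6:G/A (Ti); 15:U/G (Tv).
Of the 3 differences, 1 transition and 2 transversions over 32 sites: P = 1/32 = 0.031250, Q = 2/32 = 0.062500.
d = −0.5·ln(0.875000) − 0.25·ln(0.875000) = −0.5·(-0.133531) − 0.25·(-0.133531) = 0.1001.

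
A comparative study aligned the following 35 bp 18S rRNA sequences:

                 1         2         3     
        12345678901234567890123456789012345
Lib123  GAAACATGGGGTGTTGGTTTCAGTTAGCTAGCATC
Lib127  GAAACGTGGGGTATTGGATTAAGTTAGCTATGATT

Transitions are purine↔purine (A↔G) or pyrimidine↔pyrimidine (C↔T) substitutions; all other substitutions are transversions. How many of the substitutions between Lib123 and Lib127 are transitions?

Mismatches occur at site 6 (A→G, transition), site 13 (G→A, transition), site 18 (T→A, transversion), site 21 (C→A, transversion), site 31 (G→T, transversion), site 32 (C→G, transversion), site 35 (C→T, transition).
Of the 7 differences, 3 transitions and 4 transversions, so the answer is 3.

3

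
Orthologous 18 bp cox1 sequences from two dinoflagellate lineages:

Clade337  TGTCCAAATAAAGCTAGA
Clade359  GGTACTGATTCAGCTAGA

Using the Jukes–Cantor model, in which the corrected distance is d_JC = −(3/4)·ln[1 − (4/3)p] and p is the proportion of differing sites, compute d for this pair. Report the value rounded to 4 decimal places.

Differing sites — 1:T/G; 4:C/A; 6:A/T; 7:A/G; 10:A/T; 11:A/C.
p = 6/18 = 0.333333.
d = −0.75 · ln(1 − (4/3)·0.333333) = −0.75 · ln(0.555556) = −0.75 · (-0.587786) = 0.4408.

0.4408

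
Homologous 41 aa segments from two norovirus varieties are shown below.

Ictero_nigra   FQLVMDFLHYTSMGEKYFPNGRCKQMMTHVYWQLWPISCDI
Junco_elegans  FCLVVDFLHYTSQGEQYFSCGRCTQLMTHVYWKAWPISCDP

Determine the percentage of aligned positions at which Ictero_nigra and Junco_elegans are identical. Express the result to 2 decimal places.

73.17%

Differing sites — 2:Q/C; 5:M/V; 13:M/Q; 16:K/Q; 19:P/S; 20:N/C; 24:K/T; 26:M/L; 33:Q/K; 34:L/A; 41:I/P.
30 of the 41 sites match, so the percent identity is 30/41 × 100 = 73.17%.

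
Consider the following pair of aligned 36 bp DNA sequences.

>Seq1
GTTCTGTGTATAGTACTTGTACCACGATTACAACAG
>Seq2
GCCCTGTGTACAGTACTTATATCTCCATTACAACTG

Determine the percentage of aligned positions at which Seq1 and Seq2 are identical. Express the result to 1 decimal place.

Differing sites — 2:T/C; 3:T/C; 11:T/C; 19:G/A; 22:C/T; 24:A/T; 26:G/C; 35:A/T.
28 of the 36 sites match, so the percent identity is 28/36 × 100 = 77.8%.

77.8%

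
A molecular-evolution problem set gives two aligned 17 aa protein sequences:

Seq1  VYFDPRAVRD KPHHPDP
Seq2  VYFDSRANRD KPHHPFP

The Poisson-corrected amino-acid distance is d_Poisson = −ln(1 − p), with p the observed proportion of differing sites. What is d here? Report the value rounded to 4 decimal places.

The sequences differ at positions 5 (P/S), 8 (V/N), 16 (D/F).
p = 3/17 = 0.176471.
d = −ln(1 − 0.176471) = −ln(0.823529) = 0.1942.

0.1942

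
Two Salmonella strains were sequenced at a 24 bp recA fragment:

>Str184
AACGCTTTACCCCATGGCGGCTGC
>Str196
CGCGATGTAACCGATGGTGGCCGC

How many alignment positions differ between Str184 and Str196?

The sequences differ at positions 1 (A/C), 2 (A/G), 5 (C/A), 7 (T/G), 10 (C/A), 13 (C/G), 18 (C/T), 22 (T/C).
That gives 8 mismatches out of 24 aligned sites, so the Hamming distance is 8.

8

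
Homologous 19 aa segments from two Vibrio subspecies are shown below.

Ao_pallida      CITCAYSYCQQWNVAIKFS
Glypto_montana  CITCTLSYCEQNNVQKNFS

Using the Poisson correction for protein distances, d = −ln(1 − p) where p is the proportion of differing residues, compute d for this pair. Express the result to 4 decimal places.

Differing sites — 5:A/T; 6:Y/L; 10:Q/E; 12:W/N; 15:A/Q; 16:I/K; 17:K/N.
p = 7/19 = 0.368421.
d = −ln(1 − 0.368421) = −ln(0.631579) = 0.4595.

0.4595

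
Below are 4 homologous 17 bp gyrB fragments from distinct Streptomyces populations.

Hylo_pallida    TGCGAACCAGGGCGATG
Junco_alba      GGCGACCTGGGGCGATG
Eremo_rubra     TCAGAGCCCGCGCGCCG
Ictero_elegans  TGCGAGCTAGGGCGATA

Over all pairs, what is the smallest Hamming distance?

Pairwise Hamming distances:
  Hylo_pallida vs Junco_alba: 4
  Hylo_pallida vs Eremo_rubra: 7
  Hylo_pallida vs Ictero_elegans: 3
  Junco_alba vs Eremo_rubra: 9
  Junco_alba vs Ictero_elegans: 4
  Eremo_rubra vs Ictero_elegans: 8
The smallest is 3, between Hylo_pallida and Ictero_elegans.

3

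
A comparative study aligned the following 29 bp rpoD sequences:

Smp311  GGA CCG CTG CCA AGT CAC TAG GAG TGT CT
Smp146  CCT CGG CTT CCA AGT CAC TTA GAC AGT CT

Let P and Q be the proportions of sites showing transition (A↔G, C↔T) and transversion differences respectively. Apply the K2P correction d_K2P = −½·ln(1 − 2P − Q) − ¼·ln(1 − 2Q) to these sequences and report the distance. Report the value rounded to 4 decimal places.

Mismatches occur at site 1 (G↔C, transversion), site 2 (G↔C, transversion), site 3 (A↔T, transversion), site 5 (C↔G, transversion), site 9 (G↔T, transversion), site 20 (A↔T, transversion), site 21 (G↔A, transition), site 24 (G↔C, transversion), site 25 (T↔A, transversion).
Of the 9 differences, 1 transition and 8 transversions over 29 sites: P = 1/29 = 0.034483, Q = 8/29 = 0.275862.
d = −0.5·ln(0.655172) − 0.25·ln(0.448276) = −0.5·(-0.422857) − 0.25·(-0.802346) = 0.4120.

0.4120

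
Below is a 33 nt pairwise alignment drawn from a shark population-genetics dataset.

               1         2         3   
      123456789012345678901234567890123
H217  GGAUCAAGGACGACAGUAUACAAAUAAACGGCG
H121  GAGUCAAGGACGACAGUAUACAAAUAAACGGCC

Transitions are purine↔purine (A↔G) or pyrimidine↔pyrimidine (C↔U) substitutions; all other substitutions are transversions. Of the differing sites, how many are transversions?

1

Differing sites — 2:G/A (Ti); 3:A/G (Ti); 33:G/C (Tv).
Of the 3 differences, 2 transitions and 1 transversion, so the answer is 1.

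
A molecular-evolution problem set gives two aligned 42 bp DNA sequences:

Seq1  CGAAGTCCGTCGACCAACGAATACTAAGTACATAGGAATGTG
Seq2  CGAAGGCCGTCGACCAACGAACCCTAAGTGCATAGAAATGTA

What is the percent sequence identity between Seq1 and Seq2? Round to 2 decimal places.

The sequences differ at positions 6 (T/G), 22 (T/C), 23 (A/C), 30 (A/G), 36 (G/A), 42 (G/A).
36 of the 42 sites match, so the percent identity is 36/42 × 100 = 85.71%.

85.71%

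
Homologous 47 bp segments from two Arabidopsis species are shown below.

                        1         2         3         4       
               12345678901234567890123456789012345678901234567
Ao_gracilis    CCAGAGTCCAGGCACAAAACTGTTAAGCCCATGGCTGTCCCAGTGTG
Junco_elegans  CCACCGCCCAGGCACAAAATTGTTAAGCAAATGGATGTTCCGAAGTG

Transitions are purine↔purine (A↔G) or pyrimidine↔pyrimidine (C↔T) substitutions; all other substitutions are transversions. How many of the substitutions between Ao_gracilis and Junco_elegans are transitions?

5

Mismatches occur at site 4 (G↔C, transversion), site 5 (A↔C, transversion), site 7 (T↔C, transition), site 20 (C↔T, transition), site 29 (C↔A, transversion), site 30 (C↔A, transversion), site 35 (C↔A, transversion), site 39 (C↔T, transition), site 42 (A↔G, transition), site 43 (G↔A, transition), site 44 (T↔A, transversion).
Of the 11 differences, 5 transitions and 6 transversions, so the answer is 5.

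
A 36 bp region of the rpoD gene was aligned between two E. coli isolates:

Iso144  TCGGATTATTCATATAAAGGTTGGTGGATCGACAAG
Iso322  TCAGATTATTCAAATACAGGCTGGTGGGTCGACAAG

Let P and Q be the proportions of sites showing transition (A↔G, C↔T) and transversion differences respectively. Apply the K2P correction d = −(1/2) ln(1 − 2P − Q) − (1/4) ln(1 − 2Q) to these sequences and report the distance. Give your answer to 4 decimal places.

0.1551

Differing sites — 3:G/A (Ti); 13:T/A (Tv); 17:A/C (Tv); 21:T/C (Ti); 28:A/G (Ti).
Of the 5 differences, 3 transitions and 2 transversions over 36 sites: P = 3/36 = 0.083333, Q = 2/36 = 0.055556.
d = −0.5·ln(0.777778) − 0.25·ln(0.888888) = −0.5·(-0.251314) − 0.25·(-0.117784) = 0.1551.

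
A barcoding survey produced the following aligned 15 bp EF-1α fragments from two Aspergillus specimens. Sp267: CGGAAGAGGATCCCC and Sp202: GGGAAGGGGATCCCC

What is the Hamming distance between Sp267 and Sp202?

2

Differing sites — 1:C/G; 7:A/G.
That gives 2 mismatches out of 15 aligned sites, so the Hamming distance is 2.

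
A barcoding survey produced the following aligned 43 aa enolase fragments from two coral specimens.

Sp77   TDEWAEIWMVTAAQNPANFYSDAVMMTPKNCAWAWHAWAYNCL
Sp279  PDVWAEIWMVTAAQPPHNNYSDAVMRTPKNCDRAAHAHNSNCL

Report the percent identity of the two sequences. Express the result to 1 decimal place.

The sequences differ at positions 1 (T/P), 3 (E/V), 15 (N/P), 17 (A/H), 19 (F/N), 26 (M/R), 32 (A/D), 33 (W/R), 35 (W/A), 38 (W/H), 39 (A/N), 40 (Y/S).
31 of the 43 sites match, so the percent identity is 31/43 × 100 = 72.1%.

72.1%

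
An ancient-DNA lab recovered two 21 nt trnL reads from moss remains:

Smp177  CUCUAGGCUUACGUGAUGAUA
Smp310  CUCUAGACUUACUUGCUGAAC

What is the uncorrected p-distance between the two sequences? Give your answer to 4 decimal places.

The sequences differ at positions 7 (G/A), 13 (G/U), 16 (A/C), 20 (U/A), 21 (A/C).
There are 5 differences over 21 sites, so p = 5/21 = 0.2381.

0.2381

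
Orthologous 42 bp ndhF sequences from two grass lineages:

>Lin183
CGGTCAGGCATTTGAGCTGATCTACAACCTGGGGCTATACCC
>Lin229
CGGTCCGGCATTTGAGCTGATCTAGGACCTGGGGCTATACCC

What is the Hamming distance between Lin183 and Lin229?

3

Differing sites — 6:A/C; 25:C/G; 26:A/G.
That gives 3 mismatches out of 42 aligned sites, so the Hamming distance is 3.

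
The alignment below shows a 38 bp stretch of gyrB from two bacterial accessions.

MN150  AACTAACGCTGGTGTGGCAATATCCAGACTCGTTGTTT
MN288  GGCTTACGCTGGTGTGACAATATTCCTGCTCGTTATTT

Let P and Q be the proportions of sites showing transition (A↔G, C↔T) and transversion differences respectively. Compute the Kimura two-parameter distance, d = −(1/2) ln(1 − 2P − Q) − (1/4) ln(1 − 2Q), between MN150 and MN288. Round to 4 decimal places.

Mismatches occur at site 1 (A→G, transition), site 2 (A→G, transition), site 5 (A→T, transversion), site 17 (G→A, transition), site 24 (C→T, transition), site 26 (A→C, transversion), site 27 (G→T, transversion), site 28 (A→G, transition), site 35 (G→A, transition).
Of the 9 differences, 6 transitions and 3 transversions over 38 sites: P = 6/38 = 0.157895, Q = 3/38 = 0.078947.
d = −0.5·ln(0.605263) − 0.25·ln(0.842106) = −0.5·(-0.502092) − 0.25·(-0.171849) = 0.2940.

0.2940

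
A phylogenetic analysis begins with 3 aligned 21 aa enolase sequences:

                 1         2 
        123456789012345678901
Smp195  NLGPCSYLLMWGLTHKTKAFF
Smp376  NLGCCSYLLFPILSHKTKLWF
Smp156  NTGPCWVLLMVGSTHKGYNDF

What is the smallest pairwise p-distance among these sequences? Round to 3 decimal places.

Pairwise Hamming distances:
  Smp195 vs Smp376: 7
  Smp195 vs Smp156: 9
  Smp376 vs Smp156: 13
The smallest is 7 mismatches, between Smp195 and Smp376; p = 7/21 = 0.333.

0.333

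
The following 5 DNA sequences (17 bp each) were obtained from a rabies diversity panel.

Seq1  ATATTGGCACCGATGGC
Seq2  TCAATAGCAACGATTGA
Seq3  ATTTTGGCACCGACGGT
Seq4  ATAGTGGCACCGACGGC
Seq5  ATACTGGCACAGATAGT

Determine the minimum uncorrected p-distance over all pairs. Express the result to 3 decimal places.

Pairwise Hamming distances:
  Seq1 vs Seq2: 7
  Seq1 vs Seq3: 3
  Seq1 vs Seq4: 2
  Seq1 vs Seq5: 4
  Seq2 vs Seq3: 9
  Seq2 vs Seq4: 8
  Seq2 vs Seq5: 8
  Seq3 vs Seq4: 3
  Seq3 vs Seq5: 5
  Seq4 vs Seq5: 5
The smallest is 2 mismatches, between Seq1 and Seq4; p = 2/17 = 0.118.

0.118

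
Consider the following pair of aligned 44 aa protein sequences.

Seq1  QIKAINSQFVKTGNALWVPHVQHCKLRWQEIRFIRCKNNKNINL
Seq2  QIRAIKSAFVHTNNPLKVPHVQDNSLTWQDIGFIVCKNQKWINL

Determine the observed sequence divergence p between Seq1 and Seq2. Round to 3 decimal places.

Mismatches occur at site 3 (K/R), site 6 (N/K), site 8 (Q/A), site 11 (K/H), site 13 (G/N), site 15 (A/P), site 17 (W/K), site 23 (H/D), site 24 (C/N), site 25 (K/S), site 27 (R/T), site 30 (E/D), site 32 (R/G), site 35 (R/V), site 39 (N/Q), site 41 (N/W).
There are 16 differences over 44 sites, so p = 16/44 = 0.364.

0.364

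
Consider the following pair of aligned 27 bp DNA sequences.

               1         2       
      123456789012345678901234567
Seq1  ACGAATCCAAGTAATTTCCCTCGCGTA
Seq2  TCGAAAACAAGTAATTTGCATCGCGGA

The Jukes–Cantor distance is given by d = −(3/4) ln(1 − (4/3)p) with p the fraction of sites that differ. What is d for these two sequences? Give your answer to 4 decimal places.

0.2635

The sequences differ at positions 1 (A/T), 6 (T/A), 7 (C/A), 18 (C/G), 20 (C/A), 26 (T/G).
p = 6/27 = 0.222222.
d = −0.75 · ln(1 − (4/3)·0.222222) = −0.75 · ln(0.703704) = −0.75 · (-0.351397) = 0.2635.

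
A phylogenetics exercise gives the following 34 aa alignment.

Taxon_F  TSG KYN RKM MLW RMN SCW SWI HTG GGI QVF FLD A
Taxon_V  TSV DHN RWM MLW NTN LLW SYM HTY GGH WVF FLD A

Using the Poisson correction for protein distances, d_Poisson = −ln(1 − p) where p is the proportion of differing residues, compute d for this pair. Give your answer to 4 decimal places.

Mismatches occur at site 3 (G→V), site 4 (K→D), site 5 (Y→H), site 8 (K→W), site 13 (R→N), site 14 (M→T), site 16 (S→L), site 17 (C→L), site 20 (W→Y), site 21 (I→M), site 24 (G→Y), site 27 (I→H), site 28 (Q→W).
p = 13/34 = 0.382353.
d = −ln(1 − 0.382353) = −ln(0.617647) = 0.4818.

0.4818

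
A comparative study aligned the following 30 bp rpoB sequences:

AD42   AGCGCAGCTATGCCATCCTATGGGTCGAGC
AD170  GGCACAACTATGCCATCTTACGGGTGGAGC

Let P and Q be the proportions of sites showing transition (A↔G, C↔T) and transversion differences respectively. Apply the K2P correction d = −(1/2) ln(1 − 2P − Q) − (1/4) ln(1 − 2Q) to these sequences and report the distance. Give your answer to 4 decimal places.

The sequences differ at positions 1 (A/G, transition), 4 (G/A, transition), 7 (G/A, transition), 18 (C/T, transition), 21 (T/C, transition), 26 (C/G, transversion).
Of the 6 differences, 5 transitions and 1 transversion over 30 sites: P = 5/30 = 0.166667, Q = 1/30 = 0.033333.
d = −0.5·ln(0.633333) − 0.25·ln(0.933334) = −0.5·(-0.456759) − 0.25·(-0.068992) = 0.2456.

0.2456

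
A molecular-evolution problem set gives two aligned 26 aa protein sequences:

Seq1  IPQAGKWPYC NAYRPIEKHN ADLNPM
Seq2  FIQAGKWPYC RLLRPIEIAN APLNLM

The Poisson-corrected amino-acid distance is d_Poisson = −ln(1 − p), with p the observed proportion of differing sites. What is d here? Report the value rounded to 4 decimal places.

The sequences differ at positions 1 (I/F), 2 (P/I), 11 (N/R), 12 (A/L), 13 (Y/L), 18 (K/I), 19 (H/A), 22 (D/P), 25 (P/L).
p = 9/26 = 0.346154.
d = −ln(1 − 0.346154) = −ln(0.653846) = 0.4249.

0.4249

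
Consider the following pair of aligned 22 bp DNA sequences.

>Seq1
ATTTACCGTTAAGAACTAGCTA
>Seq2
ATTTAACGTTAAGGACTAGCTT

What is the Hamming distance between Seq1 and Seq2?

3

Differing sites — 6:C/A; 14:A/G; 22:A/T.
That gives 3 mismatches out of 22 aligned sites, so the Hamming distance is 3.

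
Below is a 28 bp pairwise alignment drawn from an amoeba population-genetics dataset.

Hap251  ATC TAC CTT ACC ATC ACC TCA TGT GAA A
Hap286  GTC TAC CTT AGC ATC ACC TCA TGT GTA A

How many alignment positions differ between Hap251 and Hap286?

Mismatches occur at site 1 (A↔G), site 11 (C↔G), site 26 (A↔T).
That gives 3 mismatches out of 28 aligned sites, so the Hamming distance is 3.

3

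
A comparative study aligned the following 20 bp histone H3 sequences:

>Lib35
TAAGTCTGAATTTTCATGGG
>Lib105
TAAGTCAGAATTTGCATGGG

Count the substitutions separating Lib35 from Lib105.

Differing sites — 7:T/A; 14:T/G.
That gives 2 mismatches out of 20 aligned sites, so the Hamming distance is 2.

2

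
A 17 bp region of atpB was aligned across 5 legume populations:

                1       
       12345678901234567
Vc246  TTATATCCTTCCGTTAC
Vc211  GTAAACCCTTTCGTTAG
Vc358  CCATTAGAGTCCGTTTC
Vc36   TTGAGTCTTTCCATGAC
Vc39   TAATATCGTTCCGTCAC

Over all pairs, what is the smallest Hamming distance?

Pairwise Hamming distances:
  Vc246 vs Vc211: 5
  Vc246 vs Vc358: 8
  Vc246 vs Vc36: 6
  Vc246 vs Vc39: 3
  Vc211 vs Vc358: 11
  Vc211 vs Vc36: 9
  Vc211 vs Vc39: 8
  Vc358 vs Vc36: 12
  Vc358 vs Vc39: 9
  Vc36 vs Vc39: 7
The smallest is 3, between Vc246 and Vc39.

3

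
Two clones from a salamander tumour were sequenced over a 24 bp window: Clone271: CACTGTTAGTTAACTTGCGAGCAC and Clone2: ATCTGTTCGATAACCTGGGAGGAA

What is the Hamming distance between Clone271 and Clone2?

8

The sequences differ at positions 1 (C/A), 2 (A/T), 8 (A/C), 10 (T/A), 15 (T/C), 18 (C/G), 22 (C/G), 24 (C/A).
That gives 8 mismatches out of 24 aligned sites, so the Hamming distance is 8.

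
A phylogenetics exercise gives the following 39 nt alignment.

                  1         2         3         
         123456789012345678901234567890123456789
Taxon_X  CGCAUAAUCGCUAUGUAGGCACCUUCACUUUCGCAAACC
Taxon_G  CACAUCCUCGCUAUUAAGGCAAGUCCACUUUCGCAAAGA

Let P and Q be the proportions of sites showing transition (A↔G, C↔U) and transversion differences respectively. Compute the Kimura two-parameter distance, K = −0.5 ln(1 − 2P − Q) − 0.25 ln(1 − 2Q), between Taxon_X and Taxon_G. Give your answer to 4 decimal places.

0.3159

Differing sites — 2:G/A (Ti); 6:A/C (Tv); 7:A/C (Tv); 15:G/U (Tv); 16:U/A (Tv); 22:C/A (Tv); 23:C/G (Tv); 25:U/C (Ti); 38:C/G (Tv); 39:C/A (Tv).
Of the 10 differences, 2 transitions and 8 transversions over 39 sites: P = 2/39 = 0.051282, Q = 8/39 = 0.205128.
d = −0.5·ln(0.692308) − 0.25·ln(0.589744) = −0.5·(-0.367724) − 0.25·(-0.528067) = 0.3159.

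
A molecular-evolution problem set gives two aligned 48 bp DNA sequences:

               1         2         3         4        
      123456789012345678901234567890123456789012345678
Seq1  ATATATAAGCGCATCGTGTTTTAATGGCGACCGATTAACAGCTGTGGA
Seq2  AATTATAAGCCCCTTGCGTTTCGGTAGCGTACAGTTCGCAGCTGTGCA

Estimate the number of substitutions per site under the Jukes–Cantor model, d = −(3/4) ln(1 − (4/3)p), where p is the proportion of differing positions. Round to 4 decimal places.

0.4793

Differing sites — 2:T/A; 3:A/T; 11:G/C; 13:A/C; 15:C/T; 17:T/C; 22:T/C; 23:A/G; 24:A/G; 26:G/A; 30:A/T; 31:C/A; 33:G/A; 34:A/G; 37:A/C; 38:A/G; 47:G/C.
p = 17/48 = 0.354167.
d = −0.75 · ln(1 − (4/3)·0.354167) = −0.75 · ln(0.527777) = −0.75 · (-0.639081) = 0.4793.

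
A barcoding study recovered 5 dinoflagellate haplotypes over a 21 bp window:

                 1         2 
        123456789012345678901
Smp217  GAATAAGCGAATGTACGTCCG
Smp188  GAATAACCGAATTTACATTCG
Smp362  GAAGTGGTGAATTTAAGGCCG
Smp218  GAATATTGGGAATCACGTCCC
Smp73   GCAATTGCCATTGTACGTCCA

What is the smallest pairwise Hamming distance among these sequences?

Pairwise Hamming distances:
  Smp217 vs Smp188: 4
  Smp217 vs Smp362: 7
  Smp217 vs Smp218: 8
  Smp217 vs Smp73: 7
  Smp188 vs Smp362: 9
  Smp188 vs Smp218: 9
  Smp188 vs Smp73: 11
  Smp362 vs Smp218: 11
  Smp362 vs Smp73: 10
  Smp218 vs Smp73: 12
The smallest is 4, between Smp217 and Smp188.

4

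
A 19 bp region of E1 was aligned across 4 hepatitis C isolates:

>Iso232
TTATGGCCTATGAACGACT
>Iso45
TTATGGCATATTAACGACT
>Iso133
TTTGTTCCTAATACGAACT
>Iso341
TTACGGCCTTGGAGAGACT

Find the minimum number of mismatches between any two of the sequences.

2

Pairwise Hamming distances:
  Iso232 vs Iso45: 2
  Iso232 vs Iso133: 9
  Iso232 vs Iso341: 5
  Iso45 vs Iso133: 9
  Iso45 vs Iso341: 7
  Iso133 vs Iso341: 10
The smallest is 2, between Iso232 and Iso45.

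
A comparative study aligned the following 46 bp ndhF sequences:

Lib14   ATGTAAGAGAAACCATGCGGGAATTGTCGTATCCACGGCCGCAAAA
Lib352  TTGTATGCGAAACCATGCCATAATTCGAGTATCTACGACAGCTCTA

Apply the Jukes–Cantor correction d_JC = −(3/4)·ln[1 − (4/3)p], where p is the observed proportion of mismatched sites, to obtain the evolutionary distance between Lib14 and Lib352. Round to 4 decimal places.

Differing sites — 1:A/T; 6:A/T; 8:A/C; 19:G/C; 20:G/A; 21:G/T; 26:G/C; 27:T/G; 28:C/A; 34:C/T; 38:G/A; 40:C/A; 43:A/T; 44:A/C; 45:A/T.
p = 15/46 = 0.326087.
d = −0.75 · ln(1 − (4/3)·0.326087) = −0.75 · ln(0.565217) = −0.75 · (-0.570546) = 0.4279.

0.4279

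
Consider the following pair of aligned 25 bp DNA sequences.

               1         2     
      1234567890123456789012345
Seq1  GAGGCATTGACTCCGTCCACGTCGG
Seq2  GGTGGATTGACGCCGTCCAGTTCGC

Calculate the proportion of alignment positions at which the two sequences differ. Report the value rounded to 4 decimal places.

0.2800

Mismatches occur at site 2 (A→G), site 3 (G→T), site 5 (C→G), site 12 (T→G), site 20 (C→G), site 21 (G→T), site 25 (G→C).
There are 7 differences over 25 sites, so p = 7/25 = 0.2800.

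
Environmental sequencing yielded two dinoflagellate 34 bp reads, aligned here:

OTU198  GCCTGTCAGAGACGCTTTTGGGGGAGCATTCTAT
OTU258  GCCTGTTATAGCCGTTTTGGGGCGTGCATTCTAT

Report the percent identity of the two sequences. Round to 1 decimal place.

79.4%

Mismatches occur at site 7 (C↔T), site 9 (G↔T), site 12 (A↔C), site 15 (C↔T), site 19 (T↔G), site 23 (G↔C), site 25 (A↔T).
27 of the 34 sites match, so the percent identity is 27/34 × 100 = 79.4%.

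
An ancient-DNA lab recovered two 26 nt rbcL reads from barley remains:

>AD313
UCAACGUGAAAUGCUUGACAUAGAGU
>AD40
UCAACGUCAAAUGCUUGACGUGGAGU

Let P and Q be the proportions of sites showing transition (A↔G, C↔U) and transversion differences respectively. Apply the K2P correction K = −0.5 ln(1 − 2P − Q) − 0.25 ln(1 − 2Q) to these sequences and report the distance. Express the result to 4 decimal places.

Mismatches occur at site 8 (G→C, transversion), site 20 (A→G, transition), site 22 (A→G, transition).
Of the 3 differences, 2 transitions and 1 transversion over 26 sites: P = 2/26 = 0.076923, Q = 1/26 = 0.038462.
d = −0.5·ln(0.807692) − 0.25·ln(0.923076) = −0.5·(-0.213574) − 0.25·(-0.080044) = 0.1268.

0.1268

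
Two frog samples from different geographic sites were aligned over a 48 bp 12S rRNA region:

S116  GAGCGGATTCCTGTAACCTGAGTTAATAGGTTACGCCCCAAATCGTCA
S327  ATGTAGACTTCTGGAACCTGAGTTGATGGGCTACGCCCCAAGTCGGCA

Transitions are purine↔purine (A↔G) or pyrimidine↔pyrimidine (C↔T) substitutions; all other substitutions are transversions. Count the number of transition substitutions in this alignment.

9

Mismatches occur at site 1 (G→A, transition), site 2 (A→T, transversion), site 4 (C→T, transition), site 5 (G→A, transition), site 8 (T→C, transition), site 10 (C→T, transition), site 14 (T→G, transversion), site 25 (A→G, transition), site 28 (A→G, transition), site 31 (T→C, transition), site 42 (A→G, transition), site 46 (T→G, transversion).
Of the 12 differences, 9 transitions and 3 transversions, so the answer is 9.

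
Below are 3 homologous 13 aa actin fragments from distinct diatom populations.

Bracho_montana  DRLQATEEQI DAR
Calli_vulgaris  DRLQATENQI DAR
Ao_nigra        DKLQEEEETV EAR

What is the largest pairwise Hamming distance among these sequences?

7

Pairwise Hamming distances:
  Bracho_montana vs Calli_vulgaris: 1
  Bracho_montana vs Ao_nigra: 6
  Calli_vulgaris vs Ao_nigra: 7
The largest is 7, between Calli_vulgaris and Ao_nigra.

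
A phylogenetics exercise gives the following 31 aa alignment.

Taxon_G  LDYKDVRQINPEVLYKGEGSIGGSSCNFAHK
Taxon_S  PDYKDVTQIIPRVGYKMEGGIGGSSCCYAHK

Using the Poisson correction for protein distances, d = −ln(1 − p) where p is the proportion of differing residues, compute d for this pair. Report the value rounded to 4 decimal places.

0.3429

Differing sites — 1:L/P; 7:R/T; 10:N/I; 12:E/R; 14:L/G; 17:G/M; 20:S/G; 27:N/C; 28:F/Y.
p = 9/31 = 0.290323.
d = −ln(1 − 0.290323) = −ln(0.709677) = 0.3429.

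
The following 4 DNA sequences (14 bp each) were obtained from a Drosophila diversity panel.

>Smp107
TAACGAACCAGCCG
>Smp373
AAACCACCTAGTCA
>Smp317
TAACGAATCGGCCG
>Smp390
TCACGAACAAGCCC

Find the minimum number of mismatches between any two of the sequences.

2

Pairwise Hamming distances:
  Smp107 vs Smp373: 6
  Smp107 vs Smp317: 2
  Smp107 vs Smp390: 3
  Smp373 vs Smp317: 8
  Smp373 vs Smp390: 7
  Smp317 vs Smp390: 5
The smallest is 2, between Smp107 and Smp317.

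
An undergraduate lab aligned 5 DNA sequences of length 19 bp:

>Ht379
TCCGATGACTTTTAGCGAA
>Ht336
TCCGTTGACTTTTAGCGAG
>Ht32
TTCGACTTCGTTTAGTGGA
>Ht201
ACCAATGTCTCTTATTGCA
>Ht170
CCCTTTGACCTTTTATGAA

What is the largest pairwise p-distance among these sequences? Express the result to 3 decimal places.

Pairwise Hamming distances:
  Ht379 vs Ht336: 2
  Ht379 vs Ht32: 7
  Ht379 vs Ht201: 7
  Ht379 vs Ht170: 7
  Ht336 vs Ht32: 9
  Ht336 vs Ht201: 9
  Ht336 vs Ht170: 7
  Ht32 vs Ht201: 9
  Ht32 vs Ht170: 11
  Ht201 vs Ht170: 9
The largest is 11 mismatches, between Ht32 and Ht170; p = 11/19 = 0.579.

0.579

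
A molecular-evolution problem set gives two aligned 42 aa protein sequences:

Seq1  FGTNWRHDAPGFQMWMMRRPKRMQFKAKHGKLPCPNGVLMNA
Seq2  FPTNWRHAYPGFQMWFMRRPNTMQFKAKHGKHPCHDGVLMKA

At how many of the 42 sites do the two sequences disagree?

10

Mismatches occur at site 2 (G/P), site 8 (D/A), site 9 (A/Y), site 16 (M/F), site 21 (K/N), site 22 (R/T), site 32 (L/H), site 35 (P/H), site 36 (N/D), site 41 (N/K).
That gives 10 mismatches out of 42 aligned sites, so the Hamming distance is 10.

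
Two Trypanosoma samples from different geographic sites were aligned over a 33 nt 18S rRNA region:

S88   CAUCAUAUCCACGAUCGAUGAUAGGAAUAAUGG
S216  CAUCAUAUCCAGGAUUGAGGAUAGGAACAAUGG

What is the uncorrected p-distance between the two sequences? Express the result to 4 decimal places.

Differing sites — 12:C/G; 16:C/U; 19:U/G; 28:U/C.
There are 4 differences over 33 sites, so p = 4/33 = 0.1212.

0.1212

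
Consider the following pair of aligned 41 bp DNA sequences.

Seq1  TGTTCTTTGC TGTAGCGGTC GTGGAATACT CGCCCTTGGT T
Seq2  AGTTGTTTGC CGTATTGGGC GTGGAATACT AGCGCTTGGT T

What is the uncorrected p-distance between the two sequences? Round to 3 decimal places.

0.195

Differing sites — 1:T/A; 5:C/G; 11:T/C; 15:G/T; 16:C/T; 19:T/G; 31:C/A; 34:C/G.
There are 8 differences over 41 sites, so p = 8/41 = 0.195.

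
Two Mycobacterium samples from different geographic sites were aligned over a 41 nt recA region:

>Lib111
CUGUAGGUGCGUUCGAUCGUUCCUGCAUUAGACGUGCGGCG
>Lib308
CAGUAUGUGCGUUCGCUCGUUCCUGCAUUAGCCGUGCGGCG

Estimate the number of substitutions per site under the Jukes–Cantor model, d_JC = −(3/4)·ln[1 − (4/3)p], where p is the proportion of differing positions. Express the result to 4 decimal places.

Mismatches occur at site 2 (U→A), site 6 (G→U), site 16 (A→C), site 32 (A→C).
p = 4/41 = 0.097561.
d = −0.75 · ln(1 − (4/3)·0.097561) = −0.75 · ln(0.869919) = −0.75 · (-0.139355) = 0.1045.

0.1045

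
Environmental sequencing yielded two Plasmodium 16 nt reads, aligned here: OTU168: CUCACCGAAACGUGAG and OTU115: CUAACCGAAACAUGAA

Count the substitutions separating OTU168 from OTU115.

The sequences differ at positions 3 (C/A), 12 (G/A), 16 (G/A).
That gives 3 mismatches out of 16 aligned sites, so the Hamming distance is 3.

3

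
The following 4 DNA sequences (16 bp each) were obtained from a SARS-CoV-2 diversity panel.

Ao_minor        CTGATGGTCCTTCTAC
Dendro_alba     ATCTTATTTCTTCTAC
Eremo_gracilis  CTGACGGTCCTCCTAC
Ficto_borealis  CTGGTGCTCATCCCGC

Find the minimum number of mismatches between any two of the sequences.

2

Pairwise Hamming distances:
  Ao_minor vs Dendro_alba: 6
  Ao_minor vs Eremo_gracilis: 2
  Ao_minor vs Ficto_borealis: 6
  Dendro_alba vs Eremo_gracilis: 8
  Dendro_alba vs Ficto_borealis: 10
  Eremo_gracilis vs Ficto_borealis: 6
The smallest is 2, between Ao_minor and Eremo_gracilis.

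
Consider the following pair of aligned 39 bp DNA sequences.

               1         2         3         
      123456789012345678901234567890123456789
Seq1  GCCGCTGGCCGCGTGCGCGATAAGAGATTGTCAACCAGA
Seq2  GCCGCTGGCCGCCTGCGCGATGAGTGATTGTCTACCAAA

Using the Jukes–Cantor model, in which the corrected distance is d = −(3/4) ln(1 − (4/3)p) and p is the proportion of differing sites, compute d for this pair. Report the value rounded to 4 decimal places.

0.1406

Mismatches occur at site 13 (G↔C), site 22 (A↔G), site 25 (A↔T), site 33 (A↔T), site 38 (G↔A).
p = 5/39 = 0.128205.
d = −0.75 · ln(1 − (4/3)·0.128205) = −0.75 · ln(0.829060) = −0.75 · (-0.187463) = 0.1406.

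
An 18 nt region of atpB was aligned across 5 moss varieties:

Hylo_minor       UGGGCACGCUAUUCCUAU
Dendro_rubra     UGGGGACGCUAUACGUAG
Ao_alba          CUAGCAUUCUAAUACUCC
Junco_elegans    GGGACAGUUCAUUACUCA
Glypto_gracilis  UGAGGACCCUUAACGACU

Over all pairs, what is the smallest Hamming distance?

4

Pairwise Hamming distances:
  Hylo_minor vs Dendro_rubra: 4
  Hylo_minor vs Ao_alba: 9
  Hylo_minor vs Junco_elegans: 9
  Hylo_minor vs Glypto_gracilis: 9
  Dendro_rubra vs Ao_alba: 12
  Dendro_rubra vs Junco_elegans: 12
  Dendro_rubra vs Glypto_gracilis: 7
  Ao_alba vs Junco_elegans: 9
  Ao_alba vs Glypto_gracilis: 11
  Junco_elegans vs Glypto_gracilis: 15
The smallest is 4, between Hylo_minor and Dendro_rubra.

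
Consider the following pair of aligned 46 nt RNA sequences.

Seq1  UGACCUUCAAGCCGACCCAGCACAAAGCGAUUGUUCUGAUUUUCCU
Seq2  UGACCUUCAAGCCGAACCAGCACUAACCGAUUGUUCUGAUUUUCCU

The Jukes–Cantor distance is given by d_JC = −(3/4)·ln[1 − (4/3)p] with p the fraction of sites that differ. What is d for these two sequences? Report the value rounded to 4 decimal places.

Differing sites — 16:C/A; 24:A/U; 27:G/C.
p = 3/46 = 0.065217.
d = −0.75 · ln(1 − (4/3)·0.065217) = −0.75 · ln(0.913044) = −0.75 · (-0.090971) = 0.0682.

0.0682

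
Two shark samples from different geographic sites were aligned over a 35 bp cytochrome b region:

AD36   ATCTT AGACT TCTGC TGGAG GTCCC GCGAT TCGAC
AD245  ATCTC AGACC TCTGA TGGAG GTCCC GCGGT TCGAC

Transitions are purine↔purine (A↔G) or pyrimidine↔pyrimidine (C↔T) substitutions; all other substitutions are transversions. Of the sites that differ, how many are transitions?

Differing sites — 5:T/C (Ti); 10:T/C (Ti); 15:C/A (Tv); 29:A/G (Ti).
Of the 4 differences, 3 transitions and 1 transversion, so the answer is 3.

3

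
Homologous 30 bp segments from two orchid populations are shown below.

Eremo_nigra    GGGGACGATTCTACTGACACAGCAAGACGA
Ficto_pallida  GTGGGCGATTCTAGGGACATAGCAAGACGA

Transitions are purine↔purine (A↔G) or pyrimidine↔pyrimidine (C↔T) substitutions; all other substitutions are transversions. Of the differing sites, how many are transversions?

3

Differing sites — 2:G/T (Tv); 5:A/G (Ti); 14:C/G (Tv); 15:T/G (Tv); 20:C/T (Ti).
Of the 5 differences, 2 transitions and 3 transversions, so the answer is 3.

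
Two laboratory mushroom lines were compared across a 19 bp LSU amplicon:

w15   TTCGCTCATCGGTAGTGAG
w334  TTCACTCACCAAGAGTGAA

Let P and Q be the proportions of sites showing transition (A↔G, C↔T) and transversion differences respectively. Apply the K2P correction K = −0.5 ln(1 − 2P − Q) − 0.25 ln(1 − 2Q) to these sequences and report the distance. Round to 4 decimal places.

The sequences differ at positions 4 (G/A, transition), 9 (T/C, transition), 11 (G/A, transition), 12 (G/A, transition), 13 (T/G, transversion), 19 (G/A, transition).
Of the 6 differences, 5 transitions and 1 transversion over 19 sites: P = 5/19 = 0.263158, Q = 1/19 = 0.052632.
d = −0.5·ln(0.421052) − 0.25·ln(0.894736) = −0.5·(-0.864999) − 0.25·(-0.111227) = 0.4603.

0.4603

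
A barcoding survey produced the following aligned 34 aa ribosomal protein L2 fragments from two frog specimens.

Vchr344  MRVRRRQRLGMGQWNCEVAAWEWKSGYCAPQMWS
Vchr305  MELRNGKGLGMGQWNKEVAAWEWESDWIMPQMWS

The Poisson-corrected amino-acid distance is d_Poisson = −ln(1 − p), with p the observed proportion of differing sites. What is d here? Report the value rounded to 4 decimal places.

The sequences differ at positions 2 (R/E), 3 (V/L), 5 (R/N), 6 (R/G), 7 (Q/K), 8 (R/G), 16 (C/K), 24 (K/E), 26 (G/D), 27 (Y/W), 28 (C/I), 29 (A/M).
p = 12/34 = 0.352941.
d = −ln(1 − 0.352941) = −ln(0.647059) = 0.4353.

0.4353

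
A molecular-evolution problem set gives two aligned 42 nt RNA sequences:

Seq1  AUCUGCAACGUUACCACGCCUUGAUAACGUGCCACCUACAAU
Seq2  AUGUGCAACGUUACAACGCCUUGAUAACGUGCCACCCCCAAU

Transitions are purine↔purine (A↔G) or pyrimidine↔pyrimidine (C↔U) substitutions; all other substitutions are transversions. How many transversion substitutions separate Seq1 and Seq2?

3

Differing sites — 3:C/G (Tv); 15:C/A (Tv); 37:U/C (Ti); 38:A/C (Tv).
Of the 4 differences, 1 transition and 3 transversions, so the answer is 3.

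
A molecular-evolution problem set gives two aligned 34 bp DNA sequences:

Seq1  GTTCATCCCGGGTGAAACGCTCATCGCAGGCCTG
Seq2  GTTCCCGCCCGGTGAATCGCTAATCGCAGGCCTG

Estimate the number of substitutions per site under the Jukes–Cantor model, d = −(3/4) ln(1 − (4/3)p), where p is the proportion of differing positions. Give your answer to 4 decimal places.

Mismatches occur at site 5 (A→C), site 6 (T→C), site 7 (C→G), site 10 (G→C), site 17 (A→T), site 22 (C→A).
p = 6/34 = 0.176471.
d = −0.75 · ln(1 − (4/3)·0.176471) = −0.75 · ln(0.764705) = −0.75 · (-0.268265) = 0.2012.

0.2012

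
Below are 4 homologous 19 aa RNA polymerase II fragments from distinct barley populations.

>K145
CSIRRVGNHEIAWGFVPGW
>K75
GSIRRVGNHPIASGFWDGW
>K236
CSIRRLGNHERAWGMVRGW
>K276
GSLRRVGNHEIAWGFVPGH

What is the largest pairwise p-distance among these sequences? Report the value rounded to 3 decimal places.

Pairwise Hamming distances:
  K145 vs K75: 5
  K145 vs K236: 4
  K145 vs K276: 3
  K75 vs K236: 8
  K75 vs K276: 6
  K236 vs K276: 7
The largest is 8 mismatches, between K75 and K236; p = 8/19 = 0.421.

0.421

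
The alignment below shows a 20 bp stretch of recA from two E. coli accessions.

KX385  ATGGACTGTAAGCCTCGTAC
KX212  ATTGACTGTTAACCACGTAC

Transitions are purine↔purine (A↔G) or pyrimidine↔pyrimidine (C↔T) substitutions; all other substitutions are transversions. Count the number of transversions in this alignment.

The sequences differ at positions 3 (G/T, transversion), 10 (A/T, transversion), 12 (G/A, transition), 15 (T/A, transversion).
Of the 4 differences, 1 transition and 3 transversions, so the answer is 3.

3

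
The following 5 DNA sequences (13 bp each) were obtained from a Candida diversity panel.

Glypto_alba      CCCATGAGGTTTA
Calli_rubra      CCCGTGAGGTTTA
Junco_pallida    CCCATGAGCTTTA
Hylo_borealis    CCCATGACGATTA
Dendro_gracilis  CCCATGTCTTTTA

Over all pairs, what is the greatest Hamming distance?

Pairwise Hamming distances:
  Glypto_alba vs Calli_rubra: 1
  Glypto_alba vs Junco_pallida: 1
  Glypto_alba vs Hylo_borealis: 2
  Glypto_alba vs Dendro_gracilis: 3
  Calli_rubra vs Junco_pallida: 2
  Calli_rubra vs Hylo_borealis: 3
  Calli_rubra vs Dendro_gracilis: 4
  Junco_pallida vs Hylo_borealis: 3
  Junco_pallida vs Dendro_gracilis: 3
  Hylo_borealis vs Dendro_gracilis: 3
The largest is 4, between Calli_rubra and Dendro_gracilis.

4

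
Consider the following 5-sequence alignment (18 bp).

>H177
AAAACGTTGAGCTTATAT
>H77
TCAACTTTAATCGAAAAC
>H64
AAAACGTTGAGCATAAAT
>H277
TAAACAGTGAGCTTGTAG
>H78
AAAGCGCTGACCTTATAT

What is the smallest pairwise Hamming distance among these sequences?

Pairwise Hamming distances:
  H177 vs H77: 9
  H177 vs H64: 2
  H177 vs H277: 5
  H177 vs H78: 3
  H77 vs H64: 8
  H77 vs H277: 10
  H77 vs H78: 11
  H64 vs H277: 7
  H64 vs H78: 5
  H277 vs H78: 7
The smallest is 2, between H177 and H64.

2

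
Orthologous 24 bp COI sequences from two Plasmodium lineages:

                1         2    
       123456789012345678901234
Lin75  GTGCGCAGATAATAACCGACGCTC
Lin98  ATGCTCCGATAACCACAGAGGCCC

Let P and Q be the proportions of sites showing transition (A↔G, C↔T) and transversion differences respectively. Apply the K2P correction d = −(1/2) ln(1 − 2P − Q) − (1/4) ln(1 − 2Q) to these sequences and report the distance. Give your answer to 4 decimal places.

The sequences differ at positions 1 (G/A, transition), 5 (G/T, transversion), 7 (A/C, transversion), 13 (T/C, transition), 14 (A/C, transversion), 17 (C/A, transversion), 20 (C/G, transversion), 23 (T/C, transition).
Of the 8 differences, 3 transitions and 5 transversions over 24 sites: P = 3/24 = 0.125000, Q = 5/24 = 0.208333.
d = −0.5·ln(0.541667) − 0.25·ln(0.583334) = −0.5·(-0.613104) − 0.25·(-0.538995) = 0.4413.

0.4413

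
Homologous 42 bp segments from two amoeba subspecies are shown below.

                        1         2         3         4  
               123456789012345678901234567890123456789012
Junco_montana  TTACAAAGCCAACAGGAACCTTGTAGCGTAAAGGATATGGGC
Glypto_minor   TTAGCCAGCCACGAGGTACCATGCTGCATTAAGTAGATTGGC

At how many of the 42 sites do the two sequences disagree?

14

The sequences differ at positions 4 (C/G), 5 (A/C), 6 (A/C), 12 (A/C), 13 (C/G), 17 (A/T), 21 (T/A), 24 (T/C), 25 (A/T), 28 (G/A), 30 (A/T), 34 (G/T), 36 (T/G), 39 (G/T).
That gives 14 mismatches out of 42 aligned sites, so the Hamming distance is 14.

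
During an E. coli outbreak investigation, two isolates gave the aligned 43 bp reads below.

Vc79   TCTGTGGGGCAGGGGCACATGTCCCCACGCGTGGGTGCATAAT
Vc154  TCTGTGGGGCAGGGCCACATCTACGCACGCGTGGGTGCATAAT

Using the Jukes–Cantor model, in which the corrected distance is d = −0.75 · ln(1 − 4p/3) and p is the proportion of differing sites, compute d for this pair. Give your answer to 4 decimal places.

0.0993

The sequences differ at positions 15 (G/C), 21 (G/C), 23 (C/A), 25 (C/G).
p = 4/43 = 0.093023.
d = −0.75 · ln(1 − (4/3)·0.093023) = −0.75 · ln(0.875969) = −0.75 · (-0.132425) = 0.0993.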